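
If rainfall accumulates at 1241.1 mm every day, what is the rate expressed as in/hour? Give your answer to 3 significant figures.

2.04 in/hour

1241.1 mm/day × 0.0393701 in/mm × 0.0416667 day/hour = 2.04 in/hour.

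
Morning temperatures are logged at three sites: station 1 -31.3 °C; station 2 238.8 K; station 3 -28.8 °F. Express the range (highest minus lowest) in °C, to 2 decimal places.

3.05 °C

station 2: 238.8 K = -34.350 °C.
station 3: -28.8 °F = -33.778 °C.
Spread: (-31.300) − (-34.350) = 3.050 °C.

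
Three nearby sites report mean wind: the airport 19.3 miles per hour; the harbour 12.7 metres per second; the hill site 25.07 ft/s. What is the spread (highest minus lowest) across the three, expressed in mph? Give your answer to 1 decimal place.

the harbour: 12.7 m/s = 28.409 mph.
the hill site: 25.07 ft/s = 17.093 mph.
Spread: 28.409 − 17.093 = 11.3 mph.

11.3 mph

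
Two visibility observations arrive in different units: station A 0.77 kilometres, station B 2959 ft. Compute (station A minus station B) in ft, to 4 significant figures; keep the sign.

station A: 0.77 km = 2526.247 ft.
Difference: 2526.247 − 2959.000 = -432.8 ft.

-432.8 ft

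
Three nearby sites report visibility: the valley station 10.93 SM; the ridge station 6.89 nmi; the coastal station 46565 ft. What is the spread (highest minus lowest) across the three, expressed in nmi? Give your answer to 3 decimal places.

2.608 nmi

the valley station: 10.93 SM = 9.49791 nmi.
the coastal station: 46565 ft = 7.66361 nmi.
Spread: 9.49791 − 6.89000 = 2.608 nmi.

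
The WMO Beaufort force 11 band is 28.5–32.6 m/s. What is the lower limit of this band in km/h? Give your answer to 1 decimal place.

102.6 km/h

28.5–32.6 m/s × 3.6 = 102.6–117.4 km/h.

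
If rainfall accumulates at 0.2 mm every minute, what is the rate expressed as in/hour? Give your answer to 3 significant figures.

0.2 mm/minute × 0.0393701 in/mm × 60 minute/hour = 0.472 in/hour.

0.472 in/hour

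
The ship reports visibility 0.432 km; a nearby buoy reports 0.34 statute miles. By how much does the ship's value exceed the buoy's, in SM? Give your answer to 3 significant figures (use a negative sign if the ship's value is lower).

-0.0716 SM

the ship: 0.432 km = 0.268432 SM.
Difference: 0.268432 − 0.340000 = -0.0716 SM.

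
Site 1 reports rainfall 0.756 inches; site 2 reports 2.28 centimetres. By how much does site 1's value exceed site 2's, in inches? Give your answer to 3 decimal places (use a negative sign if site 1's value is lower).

-0.142 in

site 2: 2.28 cm = 0.89764 in.
Difference: 0.75600 − 0.89764 = -0.142 in.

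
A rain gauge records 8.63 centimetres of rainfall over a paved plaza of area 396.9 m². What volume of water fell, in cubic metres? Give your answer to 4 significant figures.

34.25 cubic metres

Depth: 8.63 cm × 10 = 86.3 mm.
1 mm over 1 m² is 1 L, so volume = 86.3 × 396.9 = 34252.47 L = 34.25 m³.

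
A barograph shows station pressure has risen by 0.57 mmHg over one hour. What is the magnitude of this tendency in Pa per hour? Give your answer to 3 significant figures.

0.57 mmHg / 1 h × 133.322 Pa/mmHg = 76.0 Pa/h.

76.0 Pa per hour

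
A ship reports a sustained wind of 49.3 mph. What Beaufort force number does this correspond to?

49.3 mph = 22.0 m/s, which is Beaufort 9 (strong gale, 20.8–24.4 m/s).

Beaufort force 9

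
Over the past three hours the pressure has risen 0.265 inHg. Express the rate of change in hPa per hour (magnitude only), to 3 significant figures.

2.99 hPa per hour

0.265 inHg / 3 h × 33.8639 hPa/inHg = 2.99 hPa/h.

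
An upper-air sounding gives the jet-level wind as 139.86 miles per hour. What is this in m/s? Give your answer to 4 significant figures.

1 mph = 0.44704 m/s, so 139.86 × 0.44704 = 62.52 m/s.

62.52 m/s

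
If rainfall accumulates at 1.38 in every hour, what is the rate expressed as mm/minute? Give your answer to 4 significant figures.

1.38 in/hour × 25.4 mm/in × 0.0166667 hour/minute = 0.5842 mm/minute.

0.5842 mm/minute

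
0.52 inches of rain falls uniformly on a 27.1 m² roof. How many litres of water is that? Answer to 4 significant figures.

Depth: 0.52 in × 25.4 = 13.208 mm.
1 mm over 1 m² is 1 L, so volume = 13.208 × 27.1 = 357.9368 L ≈ 357.9 L.

357.9 litres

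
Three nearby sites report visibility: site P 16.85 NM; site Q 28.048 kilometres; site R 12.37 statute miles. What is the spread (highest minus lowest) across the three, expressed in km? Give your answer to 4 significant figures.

site P: 16.85 nmi = 31.2062 km.
site R: 12.37 SM = 19.9076 km.
Spread: 31.2062 − 19.9076 = 11.30 km.

11.30 km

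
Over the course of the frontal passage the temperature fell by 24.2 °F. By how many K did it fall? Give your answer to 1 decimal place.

For a temperature change the 32° offset cancels: ΔK = 24.2 × 0.5556 = 13.4 K.

13.4 K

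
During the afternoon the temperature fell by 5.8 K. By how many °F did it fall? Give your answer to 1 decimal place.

10.4 °F

Converting a difference, only the 9/5 scale factor applies: Δ°F = 5.8 × 1.8 = 10.4 °F.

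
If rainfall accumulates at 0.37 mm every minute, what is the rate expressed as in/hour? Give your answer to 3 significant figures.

0.874 in/hour

0.37 mm/minute × 0.0393701 in/mm × 60 minute/hour = 0.874 in/hour.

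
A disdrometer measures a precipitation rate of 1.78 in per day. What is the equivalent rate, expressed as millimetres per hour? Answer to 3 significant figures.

1.88 mm/hour

1.78 in/day × 25.4 mm/in × 0.0416667 day/hour = 1.88 mm/hour.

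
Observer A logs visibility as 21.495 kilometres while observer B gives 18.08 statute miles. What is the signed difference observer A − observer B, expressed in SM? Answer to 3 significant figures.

-4.72 SM

observer A: 21.495 km = 13.3564 SM.
Difference: 13.3564 − 18.0800 = -4.72 SM.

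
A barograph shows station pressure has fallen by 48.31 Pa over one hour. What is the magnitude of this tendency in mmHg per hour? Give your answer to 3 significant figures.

0.362 mmHg per hour

48.31 Pa / 1 h × 0.00750062 mmHg/Pa = 0.362 mmHg/h.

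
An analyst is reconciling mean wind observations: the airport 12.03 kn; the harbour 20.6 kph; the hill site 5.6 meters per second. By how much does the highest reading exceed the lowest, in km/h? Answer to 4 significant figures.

the airport: 12.03 kt = 22.27956 km/h.
the hill site: 5.6 m/s = 20.16000 km/h.
Spread: 22.27956 − 20.16000 = 2.120 km/h.

2.120 km/h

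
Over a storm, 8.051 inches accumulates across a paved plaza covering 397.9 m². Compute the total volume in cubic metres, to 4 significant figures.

81.37 cubic metres

Depth: 8.051 in × 25.4 = 204.4954 mm.
1 mm over 1 m² is 1 L, so volume = 204.4954 × 397.9 = 81368.72 L = 81.37 m³.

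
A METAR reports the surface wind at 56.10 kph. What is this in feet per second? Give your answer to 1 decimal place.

1 km/h = 0.911344 ft/s, so 56.10 × 0.911344 = 51.1 ft/s.

51.1 ft/s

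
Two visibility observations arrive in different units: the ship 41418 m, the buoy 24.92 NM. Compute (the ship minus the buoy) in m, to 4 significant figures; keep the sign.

-4734 m

the buoy: 24.92 nmi = 46151.84 m.
Difference: 41418.00 − 46151.84 = -4734 m.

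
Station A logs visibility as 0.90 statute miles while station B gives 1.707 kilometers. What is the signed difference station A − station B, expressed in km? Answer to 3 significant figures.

station A: 0.90 SM = 1.44841 km.
Difference: 1.44841 − 1.70700 = -0.259 km.

-0.259 km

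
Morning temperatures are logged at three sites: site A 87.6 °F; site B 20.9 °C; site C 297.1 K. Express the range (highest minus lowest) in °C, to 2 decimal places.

site A: 87.6 °F = 30.889 °C.
site C: 297.1 K = 23.950 °C.
Spread: 30.889 − 20.900 = 9.989 °C.

9.99 °C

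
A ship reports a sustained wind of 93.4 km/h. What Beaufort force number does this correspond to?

93.4 km/h = 25.9 m/s, which is Beaufort 10 (storm, 24.5–28.4 m/s).

Beaufort force 10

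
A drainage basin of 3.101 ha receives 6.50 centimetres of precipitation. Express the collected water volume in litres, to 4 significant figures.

2016000 litres

Depth: 6.50 cm × 10 = 65 mm.
Area: 3.101 ha = 31010 m².
1 mm over 1 m² is 1 L, so volume = 65 × 31010 = 2015650 L ≈ 2016000 L.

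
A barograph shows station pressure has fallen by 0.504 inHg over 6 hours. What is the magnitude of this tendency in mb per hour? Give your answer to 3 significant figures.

2.84 mb per hour

0.504 inHg / 6 h × 33.8639 mb/inHg = 2.84 mb/h.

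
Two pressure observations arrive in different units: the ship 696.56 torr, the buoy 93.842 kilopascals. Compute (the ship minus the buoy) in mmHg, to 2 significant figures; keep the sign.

-7.3 mmHg

the buoy: 93.842 kPa = 703.873 mmHg.
Difference: 696.560 − 703.873 = -7.3 mmHg.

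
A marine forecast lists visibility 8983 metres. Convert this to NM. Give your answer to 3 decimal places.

1 m = 0.000539957 nmi, so 8983 × 0.000539957 = 4.850 nmi.

4.850 nmi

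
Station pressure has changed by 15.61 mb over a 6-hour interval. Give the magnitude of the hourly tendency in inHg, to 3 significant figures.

0.0768 inHg per hour

15.61 mb / 6 h × 0.02953 inHg/mb = 0.0768 inHg/h.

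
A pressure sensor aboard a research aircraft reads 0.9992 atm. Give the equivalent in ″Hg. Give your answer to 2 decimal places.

29.90 inHg

1 atm = 29.9213 inHg, so 0.9992 × 29.9213 = 29.90 inHg.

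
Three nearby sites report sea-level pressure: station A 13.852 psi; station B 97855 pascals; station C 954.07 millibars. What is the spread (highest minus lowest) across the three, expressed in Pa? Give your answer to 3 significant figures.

2450 Pa

station A: 13.852 psi = 95506.18 Pa.
station C: 954.07 mb = 95407.00 Pa.
Spread: 97855.00 − 95407.00 = 2450 Pa.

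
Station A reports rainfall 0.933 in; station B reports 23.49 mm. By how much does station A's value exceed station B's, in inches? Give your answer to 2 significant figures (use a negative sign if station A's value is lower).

station B: 23.49 mm = 0.924803 in.
Difference: 0.933000 − 0.924803 = 0.0082 in.

0.0082 in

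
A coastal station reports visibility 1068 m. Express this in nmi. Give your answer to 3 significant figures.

1 m = 0.000539957 nmi, so 1068 × 0.000539957 = 0.577 nmi.

0.577 nmi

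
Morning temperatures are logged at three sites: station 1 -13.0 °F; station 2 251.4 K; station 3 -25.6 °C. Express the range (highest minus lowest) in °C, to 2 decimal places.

3.85 °C

station 1: -13.0 °F = -25.000 °C.
station 2: 251.4 K = -21.750 °C.
Spread: (-21.750) − (-25.600) = 3.850 °C.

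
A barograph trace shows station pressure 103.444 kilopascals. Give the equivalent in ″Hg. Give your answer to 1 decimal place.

30.5 inHg

1 kPa = 0.2953 inHg, so 103.444 × 0.2953 = 30.5 inHg.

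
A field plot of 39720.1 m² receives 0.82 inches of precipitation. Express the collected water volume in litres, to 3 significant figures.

827000 litres

Depth: 0.82 in × 25.4 = 20.828 mm.
1 mm over 1 m² is 1 L, so volume = 20.828 × 39720.1 = 827290.24 L ≈ 827000 L.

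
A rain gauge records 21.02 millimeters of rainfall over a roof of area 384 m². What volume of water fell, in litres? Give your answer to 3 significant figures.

1 mm over 1 m² is 1 L, so volume = 21.02 × 384 = 8071.68 L ≈ 8070 L.

8070 litres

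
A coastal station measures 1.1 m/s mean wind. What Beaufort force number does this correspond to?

Beaufort force 1

1.1 m/s lies in the Beaufort 1 band (light air, 0.3–1.5 m/s).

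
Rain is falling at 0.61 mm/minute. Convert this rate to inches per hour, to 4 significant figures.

1.441 in/hour

0.61 mm/minute × 0.0393701 in/mm × 60 minute/hour = 1.441 in/hour.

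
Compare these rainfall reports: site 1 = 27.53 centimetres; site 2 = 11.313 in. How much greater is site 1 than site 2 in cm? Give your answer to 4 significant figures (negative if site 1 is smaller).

site 2: 11.313 in = 28.73502 cm.
Difference: 27.53000 − 28.73502 = -1.205 cm.

-1.205 cm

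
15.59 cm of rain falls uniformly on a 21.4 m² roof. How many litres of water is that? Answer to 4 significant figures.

3336 litres

Depth: 15.59 cm × 10 = 155.9 mm.
1 mm over 1 m² is 1 L, so volume = 155.9 × 21.4 = 3336.26 L ≈ 3336 L.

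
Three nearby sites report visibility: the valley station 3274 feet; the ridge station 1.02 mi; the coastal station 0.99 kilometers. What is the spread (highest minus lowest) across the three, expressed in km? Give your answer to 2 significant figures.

the valley station: 3274 ft = 0.9979 km.
the ridge station: 1.02 SM = 1.6415 km.
Spread: 1.6415 − 0.9900 = 0.65 km.

0.65 km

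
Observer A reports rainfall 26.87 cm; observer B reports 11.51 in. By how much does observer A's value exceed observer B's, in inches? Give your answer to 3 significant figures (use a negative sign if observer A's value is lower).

observer A: 26.87 cm = 10.57874 in.
Difference: 10.57874 − 11.51000 = -0.931 in.

-0.931 in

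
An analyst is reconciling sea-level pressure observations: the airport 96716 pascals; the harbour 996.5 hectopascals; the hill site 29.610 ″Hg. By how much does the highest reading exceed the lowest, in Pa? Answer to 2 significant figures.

3600 Pa

the harbour: 996.5 hPa = 99650.00 Pa.
the hill site: 29.610 inHg = 100270.98 Pa.
Spread: 100270.98 − 96716.00 = 3600 Pa.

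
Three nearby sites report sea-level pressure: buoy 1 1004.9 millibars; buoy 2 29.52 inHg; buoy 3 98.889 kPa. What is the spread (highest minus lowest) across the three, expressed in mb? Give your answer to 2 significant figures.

16 mb

buoy 2: 29.52 inHg = 999.66 mb.
buoy 3: 98.889 kPa = 988.89 mb.
Spread: 1004.90 − 988.89 = 16 mb.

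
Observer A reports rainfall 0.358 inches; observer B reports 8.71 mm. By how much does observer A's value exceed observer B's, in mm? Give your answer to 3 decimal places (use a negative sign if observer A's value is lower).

observer A: 0.358 in = 9.09320 mm.
Difference: 9.09320 − 8.71000 = 0.383 mm.

0.383 mm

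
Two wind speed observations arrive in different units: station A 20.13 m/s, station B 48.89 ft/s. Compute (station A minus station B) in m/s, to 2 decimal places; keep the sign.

station B: 48.89 ft/s = 14.9017 m/s.
Difference: 20.1300 − 14.9017 = 5.23 m/s.

5.23 m/s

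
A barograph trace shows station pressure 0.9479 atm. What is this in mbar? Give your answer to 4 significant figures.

1 atm = 1013.25 mb, so 0.9479 × 1013.25 = 960.5 mb.

960.5 mb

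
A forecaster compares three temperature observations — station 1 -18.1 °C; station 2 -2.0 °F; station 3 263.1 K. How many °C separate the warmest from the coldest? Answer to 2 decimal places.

station 2: -2.0 °F = -18.889 °C.
station 3: 263.1 K = -10.050 °C.
Spread: (-10.050) − (-18.889) = 8.839 °C.

8.84 °C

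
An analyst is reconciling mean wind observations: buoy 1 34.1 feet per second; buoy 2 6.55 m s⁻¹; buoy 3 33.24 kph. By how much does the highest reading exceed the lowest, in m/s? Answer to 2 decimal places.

3.84 m/s

buoy 1: 34.1 ft/s = 10.3937 m/s.
buoy 3: 33.24 km/h = 9.2333 m/s.
Spread: 10.3937 − 6.5500 = 3.84 m/s.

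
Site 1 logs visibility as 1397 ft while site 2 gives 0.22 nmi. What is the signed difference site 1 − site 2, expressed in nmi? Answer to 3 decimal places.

site 1: 1397 ft = 0.22992 nmi.
Difference: 0.22992 − 0.22000 = 0.010 nmi.

0.010 nmi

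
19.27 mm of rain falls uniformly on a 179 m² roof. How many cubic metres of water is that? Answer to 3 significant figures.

3.45 cubic metres

1 mm over 1 m² is 1 L, so volume = 19.27 × 179 = 3449.33 L = 3.45 m³.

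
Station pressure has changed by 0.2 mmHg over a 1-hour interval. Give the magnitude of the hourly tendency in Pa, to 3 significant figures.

26.7 Pa per hour

0.2 mmHg / 1 h × 133.322 Pa/mmHg = 26.7 Pa/h.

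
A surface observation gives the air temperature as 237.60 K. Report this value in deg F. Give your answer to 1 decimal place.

-32.0 °F

First to °C: -35.55 °C.
Then to °F: -32.0 °F.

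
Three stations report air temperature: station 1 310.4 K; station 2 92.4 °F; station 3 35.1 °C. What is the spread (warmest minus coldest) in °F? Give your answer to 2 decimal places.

6.65 °F

station 1: 310.4 K = 37.250 °C.
station 2: 92.4 °F = 33.556 °C.
Spread: 37.250 − 33.556 = 3.694 °C = 6.65 °F.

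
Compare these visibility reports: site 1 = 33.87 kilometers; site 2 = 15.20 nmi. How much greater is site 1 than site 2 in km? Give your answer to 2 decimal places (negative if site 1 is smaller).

site 2: 15.20 nmi = 28.1504 km.
Difference: 33.8700 − 28.1504 = 5.72 km.

5.72 km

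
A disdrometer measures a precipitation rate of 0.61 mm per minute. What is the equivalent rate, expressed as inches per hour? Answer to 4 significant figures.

0.61 mm/minute × 0.0393701 in/mm × 60 minute/hour = 1.441 in/hour.

1.441 in/hour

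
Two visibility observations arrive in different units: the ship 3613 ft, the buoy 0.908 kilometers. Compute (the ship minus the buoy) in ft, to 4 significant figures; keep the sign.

634.0 ft

the buoy: 0.908 km = 2979.003 ft.
Difference: 3613.000 − 2979.003 = 634.0 ft.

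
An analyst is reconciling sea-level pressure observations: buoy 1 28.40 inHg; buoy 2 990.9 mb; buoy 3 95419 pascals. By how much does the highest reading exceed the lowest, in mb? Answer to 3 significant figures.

36.7 mb

buoy 1: 28.40 inHg = 961.734 mb.
buoy 3: 95419 Pa = 954.190 mb.
Spread: 990.900 − 954.190 = 36.7 mb.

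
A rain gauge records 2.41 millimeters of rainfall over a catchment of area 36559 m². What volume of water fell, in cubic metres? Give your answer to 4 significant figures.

1 mm over 1 m² is 1 L, so volume = 2.41 × 36559 = 88107.19 L = 88.11 m³.

88.11 cubic metres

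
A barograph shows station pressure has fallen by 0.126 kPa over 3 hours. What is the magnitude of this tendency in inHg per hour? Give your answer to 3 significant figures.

0.126 kPa / 3 h × 0.2953 inHg/kPa = 0.0124 inHg/h.

0.0124 inHg per hour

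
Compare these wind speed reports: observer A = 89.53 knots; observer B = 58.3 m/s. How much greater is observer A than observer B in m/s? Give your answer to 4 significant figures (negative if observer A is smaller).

-12.24 m/s

observer A: 89.53 kt = 46.0582 m/s.
Difference: 46.0582 − 58.3000 = -12.24 m/s.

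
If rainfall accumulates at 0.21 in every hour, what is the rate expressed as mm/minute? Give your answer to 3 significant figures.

0.0889 mm/minute

0.21 in/hour × 25.4 mm/in × 0.0166667 hour/minute = 0.0889 mm/minute.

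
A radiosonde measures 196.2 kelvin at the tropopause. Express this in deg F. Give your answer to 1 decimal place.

First to °C: -76.95 °C.
Then to °F: -106.5 °F.

-106.5 °F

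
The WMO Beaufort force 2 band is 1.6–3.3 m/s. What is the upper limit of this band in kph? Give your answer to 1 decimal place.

11.9 km/h

1.6–3.3 m/s × 3.6 = 5.8–11.9 km/h.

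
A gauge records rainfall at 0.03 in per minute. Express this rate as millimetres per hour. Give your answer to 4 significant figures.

0.03 in/minute × 25.4 mm/in × 60 minute/hour = 45.72 mm/hour.

45.72 mm/hour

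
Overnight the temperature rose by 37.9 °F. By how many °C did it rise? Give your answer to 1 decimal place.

21.1 °C

A change of 1 °C equals a change of 1.8 °F: Δ°C = 37.9 × 0.5556 = 21.1 °C.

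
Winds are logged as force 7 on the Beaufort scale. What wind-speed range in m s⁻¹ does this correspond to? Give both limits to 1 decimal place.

Beaufort 7 (near gale) spans 13.9–17.1 m/s.

13.9 to 17.1 m/s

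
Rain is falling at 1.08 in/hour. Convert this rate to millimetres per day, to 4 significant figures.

658.4 mm/day

1.08 in/hour × 25.4 mm/in × 24 hour/day = 658.4 mm/day.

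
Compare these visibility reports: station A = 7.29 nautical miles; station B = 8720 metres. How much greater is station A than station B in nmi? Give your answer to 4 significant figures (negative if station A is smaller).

2.582 nmi

station B: 8720 m = 4.70842 nmi.
Difference: 7.29000 − 4.70842 = 2.582 nmi.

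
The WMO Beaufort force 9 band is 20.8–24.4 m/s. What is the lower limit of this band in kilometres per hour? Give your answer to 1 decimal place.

20.8–24.4 m/s × 3.6 = 74.9–87.8 km/h.

74.9 km/h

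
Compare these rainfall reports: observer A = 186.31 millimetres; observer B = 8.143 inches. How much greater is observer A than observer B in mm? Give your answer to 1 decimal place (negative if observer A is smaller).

-20.5 mm

observer B: 8.143 in = 206.832 mm.
Difference: 186.310 − 206.832 = -20.5 mm.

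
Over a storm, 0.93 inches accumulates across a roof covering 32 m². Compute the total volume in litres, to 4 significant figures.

Depth: 0.93 in × 25.4 = 23.622 mm.
1 mm over 1 m² is 1 L, so volume = 23.622 × 32 = 755.904 L ≈ 755.9 L.

755.9 litres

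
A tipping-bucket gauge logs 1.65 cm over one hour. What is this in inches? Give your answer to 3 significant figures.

0.650 in

1 cm = 0.393701 in, so 1.65 × 0.393701 = 0.650 in.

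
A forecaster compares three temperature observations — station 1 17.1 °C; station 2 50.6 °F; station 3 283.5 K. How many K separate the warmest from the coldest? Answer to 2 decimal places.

6.77 K

station 2: 50.6 °F = 10.333 °C.
station 3: 283.5 K = 10.350 °C.
Spread: 17.100 − 10.333 = 6.767 °C.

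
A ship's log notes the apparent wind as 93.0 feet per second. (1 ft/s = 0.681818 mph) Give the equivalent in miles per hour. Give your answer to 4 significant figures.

63.41 mph

1 ft/s = 0.681818 mph, so 93.0 × 0.681818 = 63.41 mph.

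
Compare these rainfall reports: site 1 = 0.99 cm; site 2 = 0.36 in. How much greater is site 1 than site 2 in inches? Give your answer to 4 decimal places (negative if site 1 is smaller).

0.0298 in

site 1: 0.99 cm = 0.389764 in.
Difference: 0.389764 − 0.360000 = 0.0298 in.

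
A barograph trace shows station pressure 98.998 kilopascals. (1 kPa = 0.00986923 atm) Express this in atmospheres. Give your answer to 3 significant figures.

1 kPa = 0.00986923 atm, so 98.998 × 0.00986923 = 0.977 atm.

0.977 atm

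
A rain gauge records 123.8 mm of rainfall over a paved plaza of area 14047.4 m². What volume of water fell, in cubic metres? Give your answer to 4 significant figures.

1 mm over 1 m² is 1 L, so volume = 123.8 × 14047.4 = 1739068.1 L = 1739 m³.

1739 cubic metres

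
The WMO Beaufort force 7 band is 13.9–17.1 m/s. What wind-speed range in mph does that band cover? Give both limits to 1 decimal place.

13.9–17.1 m/s × 2.237 = 31.1–38.3 mph.

31.1 to 38.3 mph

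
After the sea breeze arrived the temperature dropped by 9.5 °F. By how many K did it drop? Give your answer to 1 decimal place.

A change of 1 °C equals a change of 1.8 °F: ΔK = 9.5 × 0.5556 = 5.3 K.

5.3 K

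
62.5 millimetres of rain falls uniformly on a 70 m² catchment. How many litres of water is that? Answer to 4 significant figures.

4375 litres

1 mm over 1 m² is 1 L, so volume = 62.5 × 70 = 4375 L.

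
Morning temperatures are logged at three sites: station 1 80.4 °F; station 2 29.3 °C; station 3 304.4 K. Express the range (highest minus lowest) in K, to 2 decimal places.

4.36 K

station 1: 80.4 °F = 26.889 °C.
station 3: 304.4 K = 31.250 °C.
Spread: 31.250 − 26.889 = 4.361 °C.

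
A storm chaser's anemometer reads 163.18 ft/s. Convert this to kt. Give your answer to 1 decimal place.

96.7 kt

1 ft/s = 0.592484 kt, so 163.18 × 0.592484 = 96.7 kt.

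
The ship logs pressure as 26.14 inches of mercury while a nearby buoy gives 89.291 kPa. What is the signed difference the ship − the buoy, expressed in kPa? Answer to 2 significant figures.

-0.77 kPa

the ship: 26.14 inHg = 88.5202 kPa.
Difference: 88.5202 − 89.2910 = -0.77 kPa.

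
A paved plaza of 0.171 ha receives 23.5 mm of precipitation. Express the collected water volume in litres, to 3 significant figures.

Area: 0.171 ha = 1710 m².
1 mm over 1 m² is 1 L, so volume = 23.5 × 1710 = 40185 L ≈ 40200 L.

40200 litres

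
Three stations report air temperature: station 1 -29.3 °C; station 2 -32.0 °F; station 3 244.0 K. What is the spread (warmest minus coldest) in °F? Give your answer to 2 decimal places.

station 2: -32.0 °F = -35.556 °C.
station 3: 244.0 K = -29.150 °C.
Spread: (-29.150) − (-35.556) = 6.406 °C = 11.53 °F.

11.53 °F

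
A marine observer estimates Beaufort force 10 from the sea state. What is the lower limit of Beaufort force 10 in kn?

Beaufort 10 (storm) spans 48–55 knots.

48 kt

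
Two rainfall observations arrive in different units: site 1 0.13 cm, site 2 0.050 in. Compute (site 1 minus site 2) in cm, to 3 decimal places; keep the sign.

0.003 cm

site 2: 0.050 in = 0.12700 cm.
Difference: 0.13000 − 0.12700 = 0.003 cm.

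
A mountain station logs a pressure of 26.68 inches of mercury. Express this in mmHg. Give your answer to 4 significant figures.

1 inHg = 25.4 mmHg, so 26.68 × 25.4 = 677.7 mmHg.

677.7 mmHg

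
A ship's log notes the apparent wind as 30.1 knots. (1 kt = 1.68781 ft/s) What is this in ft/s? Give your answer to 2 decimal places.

50.80 ft/s

1 kt = 1.68781 ft/s, so 30.1 × 1.68781 = 50.80 ft/s.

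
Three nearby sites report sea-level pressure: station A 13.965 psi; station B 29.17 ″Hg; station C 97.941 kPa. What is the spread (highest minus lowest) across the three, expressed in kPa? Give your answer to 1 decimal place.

2.5 kPa

station A: 13.965 psi = 96.285 kPa.
station B: 29.17 inHg = 98.781 kPa.
Spread: 98.781 − 96.285 = 2.5 kPa.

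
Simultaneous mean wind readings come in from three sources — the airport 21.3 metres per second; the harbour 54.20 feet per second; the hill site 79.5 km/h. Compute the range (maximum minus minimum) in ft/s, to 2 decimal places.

the airport: 21.3 m/s = 69.8819 ft/s.
the hill site: 79.5 km/h = 72.4519 ft/s.
Spread: 72.4519 − 54.2000 = 18.25 ft/s.

18.25 ft/s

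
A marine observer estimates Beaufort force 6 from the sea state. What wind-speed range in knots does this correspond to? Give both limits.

Beaufort 6 (strong breeze) spans 22–27 knots.

22 to 27 kt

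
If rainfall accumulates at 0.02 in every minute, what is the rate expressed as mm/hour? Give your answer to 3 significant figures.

30.5 mm/hour

0.02 in/minute × 25.4 mm/in × 60 minute/hour = 30.5 mm/hour.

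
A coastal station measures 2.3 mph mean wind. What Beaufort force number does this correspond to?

Beaufort force 1

2.3 mph = 1.0 m/s, which is Beaufort 1 (light air, 0.3–1.5 m/s).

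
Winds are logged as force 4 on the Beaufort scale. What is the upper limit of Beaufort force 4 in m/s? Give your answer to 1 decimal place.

7.9 m/s

Beaufort 4 (moderate breeze) spans 5.5–7.9 m/s.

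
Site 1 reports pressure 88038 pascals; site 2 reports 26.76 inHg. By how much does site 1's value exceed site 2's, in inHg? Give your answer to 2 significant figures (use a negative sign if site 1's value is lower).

-0.76 inHg

site 1: 88038 Pa = 25.9976 inHg.
Difference: 25.9976 − 26.7600 = -0.76 inHg.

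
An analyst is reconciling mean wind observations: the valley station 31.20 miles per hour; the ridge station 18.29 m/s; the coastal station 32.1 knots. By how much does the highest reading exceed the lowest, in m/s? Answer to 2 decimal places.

4.34 m/s

the valley station: 31.20 mph = 13.9476 m/s.
the coastal station: 32.1 kt = 16.5137 m/s.
Spread: 18.2900 − 13.9476 = 4.34 m/s.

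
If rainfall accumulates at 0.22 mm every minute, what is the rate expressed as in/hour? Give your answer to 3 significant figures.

0.520 in/hour

0.22 mm/minute × 0.0393701 in/mm × 60 minute/hour = 0.520 in/hour.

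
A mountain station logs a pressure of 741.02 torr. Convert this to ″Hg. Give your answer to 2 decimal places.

1 mmHg = 0.0393701 inHg, so 741.02 × 0.0393701 = 29.17 inHg.

29.17 inHg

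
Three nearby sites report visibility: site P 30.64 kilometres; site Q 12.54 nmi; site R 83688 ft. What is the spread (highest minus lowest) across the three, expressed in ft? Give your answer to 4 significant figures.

24330 ft

site P: 30.64 km = 100524.93 ft.
site Q: 12.54 nmi = 76194.49 ft.
Spread: 100524.93 − 76194.49 = 24330 ft.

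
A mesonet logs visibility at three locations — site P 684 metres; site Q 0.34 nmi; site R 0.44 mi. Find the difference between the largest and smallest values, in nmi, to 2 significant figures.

0.042 nmi

site P: 684 m = 0.36933 nmi.
site R: 0.44 SM = 0.38235 nmi.
Spread: 0.38235 − 0.34000 = 0.042 nmi.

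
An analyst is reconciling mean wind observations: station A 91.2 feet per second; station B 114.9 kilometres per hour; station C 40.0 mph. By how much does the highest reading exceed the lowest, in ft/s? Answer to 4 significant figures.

station B: 114.9 km/h = 104.7135 ft/s.
station C: 40.0 mph = 58.6667 ft/s.
Spread: 104.7135 − 58.6667 = 46.05 ft/s.

46.05 ft/s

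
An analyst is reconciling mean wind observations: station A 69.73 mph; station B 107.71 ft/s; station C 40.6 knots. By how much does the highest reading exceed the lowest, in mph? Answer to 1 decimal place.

26.7 mph

station B: 107.71 ft/s = 73.439 mph.
station C: 40.6 kt = 46.722 mph.
Spread: 73.439 − 46.722 = 26.7 mph.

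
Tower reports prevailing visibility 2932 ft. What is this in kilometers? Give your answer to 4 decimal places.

1 ft = 0.0003048 km, so 2932 × 0.0003048 = 0.8937 km.

0.8937 km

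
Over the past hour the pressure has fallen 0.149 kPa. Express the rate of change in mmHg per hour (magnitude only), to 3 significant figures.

1.12 mmHg per hour

0.149 kPa / 1 h × 7.50062 mmHg/kPa = 1.12 mmHg/h.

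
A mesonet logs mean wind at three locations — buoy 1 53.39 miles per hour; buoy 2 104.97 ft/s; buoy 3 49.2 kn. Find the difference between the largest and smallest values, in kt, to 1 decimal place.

buoy 1: 53.39 mph = 46.395 kt.
buoy 2: 104.97 ft/s = 62.193 kt.
Spread: 62.193 − 46.395 = 15.8 kt.

15.8 kt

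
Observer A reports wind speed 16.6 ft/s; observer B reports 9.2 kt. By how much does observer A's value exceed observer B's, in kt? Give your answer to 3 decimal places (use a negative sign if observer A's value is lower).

0.635 kt

observer A: 16.6 ft/s = 9.83523 kt.
Difference: 9.83523 − 9.20000 = 0.635 kt.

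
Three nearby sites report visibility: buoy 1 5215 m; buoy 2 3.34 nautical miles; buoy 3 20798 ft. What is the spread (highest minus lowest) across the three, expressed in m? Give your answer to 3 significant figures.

buoy 2: 3.34 nmi = 6185.68 m.
buoy 3: 20798 ft = 6339.23 m.
Spread: 6339.23 − 5215.00 = 1120 m.

1120 m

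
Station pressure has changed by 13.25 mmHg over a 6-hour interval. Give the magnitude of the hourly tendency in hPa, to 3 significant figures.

2.94 hPa per hour

13.25 mmHg / 6 h × 1.33322 hPa/mmHg = 2.94 hPa/h.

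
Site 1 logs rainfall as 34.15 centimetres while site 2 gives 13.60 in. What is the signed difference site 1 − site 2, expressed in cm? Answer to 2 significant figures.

site 2: 13.60 in = 34.5440 cm.
Difference: 34.1500 − 34.5440 = -0.39 cm.

-0.39 cm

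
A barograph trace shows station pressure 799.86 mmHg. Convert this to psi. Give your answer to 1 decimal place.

1 mmHg = 0.0193368 psi, so 799.86 × 0.0193368 = 15.5 psi.

15.5 psi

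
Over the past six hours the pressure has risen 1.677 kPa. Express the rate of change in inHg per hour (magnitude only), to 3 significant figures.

0.0825 inHg per hour

1.677 kPa / 6 h × 0.2953 inHg/kPa = 0.0825 inHg/h.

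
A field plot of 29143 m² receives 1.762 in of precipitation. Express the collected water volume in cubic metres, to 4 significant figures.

1304 cubic metres

Depth: 1.762 in × 25.4 = 44.7548 mm.
1 mm over 1 m² is 1 L, so volume = 44.7548 × 29143 = 1304289.1 L = 1304 m³.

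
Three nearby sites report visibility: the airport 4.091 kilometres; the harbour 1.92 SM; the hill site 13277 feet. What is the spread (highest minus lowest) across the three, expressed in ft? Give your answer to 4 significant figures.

3284 ft

the airport: 4.091 km = 13421.92 ft.
the harbour: 1.92 SM = 10137.60 ft.
Spread: 13421.92 − 10137.60 = 3284 ft.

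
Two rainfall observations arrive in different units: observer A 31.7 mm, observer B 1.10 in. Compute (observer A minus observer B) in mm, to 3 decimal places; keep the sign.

observer B: 1.10 in = 27.94000 mm.
Difference: 31.70000 − 27.94000 = 3.760 mm.

3.760 mm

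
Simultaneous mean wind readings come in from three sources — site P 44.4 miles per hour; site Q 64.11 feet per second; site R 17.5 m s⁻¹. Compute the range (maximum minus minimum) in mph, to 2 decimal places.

5.25 mph

site Q: 64.11 ft/s = 43.7114 mph.
site R: 17.5 m/s = 39.1464 mph.
Spread: 44.4000 − 39.1464 = 5.25 mph.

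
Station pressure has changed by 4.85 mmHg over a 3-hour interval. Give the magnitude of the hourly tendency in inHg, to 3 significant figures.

4.85 mmHg / 3 h × 0.0393701 inHg/mmHg = 0.0636 inHg/h.

0.0636 inHg per hour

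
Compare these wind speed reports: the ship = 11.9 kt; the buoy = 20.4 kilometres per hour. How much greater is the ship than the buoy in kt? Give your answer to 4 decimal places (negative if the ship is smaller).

0.8849 kt

the buoy: 20.4 km/h = 11.015119 kt.
Difference: 11.900000 − 11.015119 = 0.8849 kt.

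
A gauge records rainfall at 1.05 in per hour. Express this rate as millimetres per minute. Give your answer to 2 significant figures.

0.44 mm/minute

1.05 in/hour × 25.4 mm/in × 0.0166667 hour/minute = 0.44 mm/minute.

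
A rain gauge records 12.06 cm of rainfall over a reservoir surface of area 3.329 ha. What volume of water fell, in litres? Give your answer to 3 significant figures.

Depth: 12.06 cm × 10 = 120.6 mm.
Area: 3.329 ha = 33290 m².
1 mm over 1 m² is 1 L, so volume = 120.6 × 33290 = 4014774 L ≈ 4010000 L.

4010000 litres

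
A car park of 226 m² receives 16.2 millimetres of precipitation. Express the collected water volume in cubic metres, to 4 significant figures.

3.661 cubic metres

1 mm over 1 m² is 1 L, so volume = 16.2 × 226 = 3661.2 L = 3.661 m³.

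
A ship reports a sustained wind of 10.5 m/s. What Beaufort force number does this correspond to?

10.5 m/s lies in the Beaufort 5 band (fresh breeze, 8.0–10.7 m/s).

Beaufort force 5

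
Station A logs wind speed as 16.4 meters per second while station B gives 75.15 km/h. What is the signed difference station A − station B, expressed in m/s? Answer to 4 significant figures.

-4.475 m/s

station B: 75.15 km/h = 20.87500 m/s.
Difference: 16.40000 − 20.87500 = -4.475 m/s.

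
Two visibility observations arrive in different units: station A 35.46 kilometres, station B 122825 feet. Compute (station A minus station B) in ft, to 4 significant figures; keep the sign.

-6486 ft

station A: 35.46 km = 116338.58 ft.
Difference: 116338.58 − 122825.00 = -6486 ft.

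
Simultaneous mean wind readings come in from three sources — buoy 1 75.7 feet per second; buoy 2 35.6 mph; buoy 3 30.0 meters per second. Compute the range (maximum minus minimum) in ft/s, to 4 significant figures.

46.21 ft/s

buoy 2: 35.6 mph = 52.2133 ft/s.
buoy 3: 30.0 m/s = 98.4252 ft/s.
Spread: 98.4252 − 52.2133 = 46.21 ft/s.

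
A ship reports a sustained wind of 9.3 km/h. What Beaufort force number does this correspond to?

9.3 km/h = 2.6 m/s, which is Beaufort 2 (light breeze, 1.6–3.3 m/s).

Beaufort force 2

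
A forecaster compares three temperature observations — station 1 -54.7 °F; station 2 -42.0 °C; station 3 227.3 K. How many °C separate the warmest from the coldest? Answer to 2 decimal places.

station 1: -54.7 °F = -48.167 °C.
station 3: 227.3 K = -45.850 °C.
Spread: (-42.000) − (-48.167) = 6.167 °C.

6.17 °C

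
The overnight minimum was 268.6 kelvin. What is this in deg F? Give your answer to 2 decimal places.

23.81 °F

First to °C: -4.55 °C.
Then to °F: 23.81 °F.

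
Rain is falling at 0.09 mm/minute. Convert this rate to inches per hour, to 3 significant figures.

0.213 in/hour

0.09 mm/minute × 0.0393701 in/mm × 60 minute/hour = 0.213 in/hour.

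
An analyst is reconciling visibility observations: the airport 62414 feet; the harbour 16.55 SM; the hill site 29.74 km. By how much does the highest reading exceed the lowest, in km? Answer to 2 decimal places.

the airport: 62414 ft = 19.0238 km.
the harbour: 16.55 SM = 26.6346 km.
Spread: 29.7400 − 19.0238 = 10.72 km.

10.72 km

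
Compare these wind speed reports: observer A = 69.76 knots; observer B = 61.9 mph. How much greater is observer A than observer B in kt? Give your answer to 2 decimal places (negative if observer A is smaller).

observer B: 61.9 mph = 53.7896 kt.
Difference: 69.7600 − 53.7896 = 15.97 kt.

15.97 kt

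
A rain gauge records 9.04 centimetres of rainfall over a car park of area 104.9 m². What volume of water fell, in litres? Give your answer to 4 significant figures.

9483 litres

Depth: 9.04 cm × 10 = 90.4 mm.
1 mm over 1 m² is 1 L, so volume = 90.4 × 104.9 = 9482.96 L ≈ 9483 L.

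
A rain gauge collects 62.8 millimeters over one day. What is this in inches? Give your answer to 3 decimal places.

1 mm = 0.0393701 in, so 62.8 × 0.0393701 = 2.472 in.

2.472 in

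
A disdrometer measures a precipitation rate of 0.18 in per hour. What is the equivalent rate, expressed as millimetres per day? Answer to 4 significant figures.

109.7 mm/day

0.18 in/hour × 25.4 mm/in × 24 hour/day = 109.7 mm/day.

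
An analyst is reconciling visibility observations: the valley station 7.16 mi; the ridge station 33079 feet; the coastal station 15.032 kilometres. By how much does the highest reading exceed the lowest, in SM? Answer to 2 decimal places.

3.08 SM

the ridge station: 33079 ft = 6.2650 SM.
the coastal station: 15.032 km = 9.3405 SM.
Spread: 9.3405 − 6.2650 = 3.08 SM.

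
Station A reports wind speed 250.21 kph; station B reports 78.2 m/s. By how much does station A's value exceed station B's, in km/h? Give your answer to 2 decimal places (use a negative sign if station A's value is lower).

-31.31 km/h

station B: 78.2 m/s = 281.5200 km/h.
Difference: 250.2100 − 281.5200 = -31.31 km/h.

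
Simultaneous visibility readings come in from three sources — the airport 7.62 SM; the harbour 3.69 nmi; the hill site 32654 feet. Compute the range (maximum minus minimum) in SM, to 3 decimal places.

3.374 SM

the harbour: 3.69 nmi = 4.24638 SM.
the hill site: 32654 ft = 6.18447 SM.
Spread: 7.62000 − 4.24638 = 3.374 SM.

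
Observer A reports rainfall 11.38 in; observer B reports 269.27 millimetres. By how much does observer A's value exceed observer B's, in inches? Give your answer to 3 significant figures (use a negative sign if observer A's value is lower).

0.779 in

observer B: 269.27 mm = 10.60118 in.
Difference: 11.38000 − 10.60118 = 0.779 in.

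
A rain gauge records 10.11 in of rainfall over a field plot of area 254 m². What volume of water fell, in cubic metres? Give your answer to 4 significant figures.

65.23 cubic metres

Depth: 10.11 in × 25.4 = 256.794 mm.
1 mm over 1 m² is 1 L, so volume = 256.794 × 254 = 65225.676 L = 65.23 m³.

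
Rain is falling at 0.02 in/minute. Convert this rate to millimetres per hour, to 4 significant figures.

30.48 mm/hour

0.02 in/minute × 25.4 mm/in × 60 minute/hour = 30.48 mm/hour.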